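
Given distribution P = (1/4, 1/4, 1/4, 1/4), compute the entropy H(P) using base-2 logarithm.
2.0000 bits

Shannon entropy is H(X) = -Σ p(x) log p(x).

For P = (1/4, 1/4, 1/4, 1/4):
H = -1/4 × log_2(1/4) -1/4 × log_2(1/4) -1/4 × log_2(1/4) -1/4 × log_2(1/4)
H = 2.0000 bits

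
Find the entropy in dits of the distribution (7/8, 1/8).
0.1636 dits

Shannon entropy is H(X) = -Σ p(x) log p(x).

For P = (7/8, 1/8):
H = -7/8 × log_10(7/8) -1/8 × log_10(1/8)
H = 0.1636 dits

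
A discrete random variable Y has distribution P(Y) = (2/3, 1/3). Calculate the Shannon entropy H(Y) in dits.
0.2764 dits

Shannon entropy is H(X) = -Σ p(x) log p(x).

For P = (2/3, 1/3):
H = -2/3 × log_10(2/3) -1/3 × log_10(1/3)
H = 0.2764 dits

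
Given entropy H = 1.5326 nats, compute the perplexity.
4.6302

Perplexity is e^H (or exp(H) for natural log).

H = 1.5326 nats
Perplexity = e^1.5326 = 4.6302

Interpretation: The model's uncertainty is equivalent to choosing uniformly among 4.6 options.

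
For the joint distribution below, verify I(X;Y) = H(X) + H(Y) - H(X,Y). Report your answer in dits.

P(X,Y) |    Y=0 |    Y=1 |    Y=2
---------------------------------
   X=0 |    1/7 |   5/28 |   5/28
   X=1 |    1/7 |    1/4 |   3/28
I(X;Y) = 0.0065 dits

Mutual information has multiple equivalent forms:
- I(X;Y) = H(X) - H(X|Y)
- I(X;Y) = H(Y) - H(Y|X)
- I(X;Y) = H(X) + H(Y) - H(X,Y)

Computing all quantities:
H(X) = 0.3010, H(Y) = 0.4686, H(X,Y) = 0.7631
H(X|Y) = 0.2945, H(Y|X) = 0.4621

Verification:
H(X) - H(X|Y) = 0.3010 - 0.2945 = 0.0065
H(Y) - H(Y|X) = 0.4686 - 0.4621 = 0.0065
H(X) + H(Y) - H(X,Y) = 0.3010 + 0.4686 - 0.7631 = 0.0065

All forms give I(X;Y) = 0.0065 dits. ✓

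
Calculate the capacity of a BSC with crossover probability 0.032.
0.7957 bits

For a binary symmetric channel (BSC) with error probability p:
Capacity C = 1 - H(p) bits per symbol

where H(p) = -p log₂(p) - (1-p) log₂(1-p) is the binary entropy function.

H(0.032) = 0.2043 bits
C = 1 - 0.2043 = 0.7957 bits per symbol

This means we can reliably transmit up to 0.7957 bits of information per channel use.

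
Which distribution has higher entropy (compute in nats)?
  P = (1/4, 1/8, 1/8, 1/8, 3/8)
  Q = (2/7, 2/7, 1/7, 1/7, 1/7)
Q

Computing entropies in nats:
H(P) = 1.4942
H(Q) = 1.5498

Distribution Q has higher entropy.

Intuition: The distribution closer to uniform (more spread out) has higher entropy.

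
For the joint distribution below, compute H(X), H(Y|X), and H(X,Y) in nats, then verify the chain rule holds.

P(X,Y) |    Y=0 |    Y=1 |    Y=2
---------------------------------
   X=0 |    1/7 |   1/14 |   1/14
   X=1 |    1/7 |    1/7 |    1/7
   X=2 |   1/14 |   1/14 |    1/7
H(X,Y) = 2.1440, H(X) = 1.0790, H(Y|X) = 1.0650 (all in nats)

Chain rule: H(X,Y) = H(X) + H(Y|X)

Left side — joint entropy directly:
H(X,Y) = -Σ p(x,y) log p(x,y) = 2.1440 nats

Right side — compute H(Y|X) from the conditional distributions:
P(X) = (2/7, 3/7, 2/7), so H(X) = 1.0790 nats
H(Y|X) = Σ_x P(X=x) · H(Y|X=x):
  P(Y|X=0) = (1/2, 1/4, 1/4), H(Y|X=0) = 1.0397, weight P(X=0) = 2/7
  P(Y|X=1) = (1/3, 1/3, 1/3), H(Y|X=1) = 1.0986, weight P(X=1) = 3/7
  P(Y|X=2) = (1/4, 1/4, 1/2), H(Y|X=2) = 1.0397, weight P(X=2) = 2/7
H(Y|X) = 1.0650 nats

H(X) + H(Y|X) = 1.0790 + 1.0650 = 2.1440 nats

Both sides equal 2.1440 nats. ✓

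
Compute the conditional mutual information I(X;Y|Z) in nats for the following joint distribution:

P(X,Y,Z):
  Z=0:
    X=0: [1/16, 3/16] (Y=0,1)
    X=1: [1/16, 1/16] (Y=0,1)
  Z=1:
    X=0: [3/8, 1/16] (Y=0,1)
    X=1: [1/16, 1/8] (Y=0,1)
0.0945 nats

Conditional mutual information: I(X;Y|Z) = H(X|Z) + H(Y|Z) - H(X,Y|Z)

H(Z) = 0.6616
H(X,Z) = 1.2820 → H(X|Z) = 0.6205
H(Y,Z) = 1.2820 → H(Y|Z) = 0.6205
H(X,Y,Z) = 1.8080 → H(X,Y|Z) = 1.1465

I(X;Y|Z) = 0.6205 + 0.6205 - 1.1465 = 0.0945 nats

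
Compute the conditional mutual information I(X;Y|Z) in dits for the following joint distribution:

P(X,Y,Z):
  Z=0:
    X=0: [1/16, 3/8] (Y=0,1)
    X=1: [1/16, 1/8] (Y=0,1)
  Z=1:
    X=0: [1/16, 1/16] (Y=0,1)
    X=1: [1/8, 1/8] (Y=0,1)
0.0061 dits

Conditional mutual information: I(X;Y|Z) = H(X|Z) + H(Y|Z) - H(X,Y|Z)

H(Z) = 0.2873
H(X,Z) = 0.5568 → H(X|Z) = 0.2695
H(Y,Z) = 0.5360 → H(Y|Z) = 0.2487
H(X,Y,Z) = 0.7994 → H(X,Y|Z) = 0.5121

I(X;Y|Z) = 0.2695 + 0.2487 - 0.5121 = 0.0061 dits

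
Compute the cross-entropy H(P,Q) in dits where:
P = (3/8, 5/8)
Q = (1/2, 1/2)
0.3010 dits

Cross-entropy: H(P,Q) = -Σ p(x) log q(x)

Alternatively: H(P,Q) = H(P) + D_KL(P||Q)
H(P) = 0.2873 dits
D_KL(P||Q) = 0.0137 dits

H(P,Q) = 0.2873 + 0.0137 = 0.3010 dits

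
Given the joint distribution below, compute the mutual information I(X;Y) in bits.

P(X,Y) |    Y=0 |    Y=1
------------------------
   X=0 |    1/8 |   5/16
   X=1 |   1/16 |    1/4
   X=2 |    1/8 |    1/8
0.0428 bits

Mutual information: I(X;Y) = H(X) + H(Y) - H(X,Y)

Marginals:
P(X) = (7/16, 5/16, 1/4), H(X) = 1.5462 bits
P(Y) = (5/16, 11/16), H(Y) = 0.8960 bits

Joint entropy: H(X,Y) = 2.3994 bits

I(X;Y) = 1.5462 + 0.8960 - 2.3994 = 0.0428 bits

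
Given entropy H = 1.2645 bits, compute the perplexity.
2.4024

Perplexity is 2^H (or exp(H) for natural log).

H = 1.2645 bits
Perplexity = 2^1.2645 = 2.4024

Interpretation: The model's uncertainty is equivalent to choosing uniformly among 2.4 options.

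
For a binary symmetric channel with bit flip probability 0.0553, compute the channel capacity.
0.6915 bits

For a binary symmetric channel (BSC) with error probability p:
Capacity C = 1 - H(p) bits per symbol

where H(p) = -p log₂(p) - (1-p) log₂(1-p) is the binary entropy function.

H(0.0553) = 0.3085 bits
C = 1 - 0.3085 = 0.6915 bits per symbol

This means we can reliably transmit up to 0.6915 bits of information per channel use.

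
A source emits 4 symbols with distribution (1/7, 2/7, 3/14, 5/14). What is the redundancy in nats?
0.0526 nats

Redundancy measures how far a source is from maximum entropy:
R = H_max - H(X)

Maximum entropy for 4 symbols: H_max = log_e(4) = 1.3863 nats
Actual entropy: H(X) = 1.3337 nats
Redundancy: R = 1.3863 - 1.3337 = 0.0526 nats

This redundancy represents potential for compression: the source could be compressed by 0.0526 nats per symbol.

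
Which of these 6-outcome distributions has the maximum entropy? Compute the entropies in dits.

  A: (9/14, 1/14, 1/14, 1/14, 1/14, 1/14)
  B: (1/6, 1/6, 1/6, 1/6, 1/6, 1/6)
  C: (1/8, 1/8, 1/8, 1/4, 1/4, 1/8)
B

For a discrete distribution over n outcomes, entropy is maximized by the uniform distribution.

Computing entropies:
H(A) = 0.5327 dits
H(B) = 0.7782 dits
H(C) = 0.7526 dits

The uniform distribution (where all probabilities equal 1/6) achieves the maximum entropy of log_10(6) = 0.7782 dits.

Distribution B has the highest entropy.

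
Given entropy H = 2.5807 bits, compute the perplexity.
5.9823

Perplexity is 2^H (or exp(H) for natural log).

H = 2.5807 bits
Perplexity = 2^2.5807 = 5.9823

Interpretation: The model's uncertainty is equivalent to choosing uniformly among 6.0 options.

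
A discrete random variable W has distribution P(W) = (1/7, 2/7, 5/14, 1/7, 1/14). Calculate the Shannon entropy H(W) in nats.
1.4701 nats

Shannon entropy is H(X) = -Σ p(x) log p(x).

For P = (1/7, 2/7, 5/14, 1/7, 1/14):
H = -1/7 × log_e(1/7) -2/7 × log_e(2/7) -5/14 × log_e(5/14) -1/7 × log_e(1/7) -1/14 × log_e(1/14)
H = 1.4701 nats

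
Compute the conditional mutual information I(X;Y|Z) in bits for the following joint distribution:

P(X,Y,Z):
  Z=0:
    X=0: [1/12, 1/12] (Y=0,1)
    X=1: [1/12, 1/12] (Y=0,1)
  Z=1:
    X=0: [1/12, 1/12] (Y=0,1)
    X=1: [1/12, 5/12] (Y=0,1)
0.0492 bits

Conditional mutual information: I(X;Y|Z) = H(X|Z) + H(Y|Z) - H(X,Y|Z)

H(Z) = 0.9183
H(X,Z) = 1.7925 → H(X|Z) = 0.8742
H(Y,Z) = 1.7925 → H(Y|Z) = 0.8742
H(X,Y,Z) = 2.6175 → H(X,Y|Z) = 1.6992

I(X;Y|Z) = 0.8742 + 0.8742 - 1.6992 = 0.0492 bits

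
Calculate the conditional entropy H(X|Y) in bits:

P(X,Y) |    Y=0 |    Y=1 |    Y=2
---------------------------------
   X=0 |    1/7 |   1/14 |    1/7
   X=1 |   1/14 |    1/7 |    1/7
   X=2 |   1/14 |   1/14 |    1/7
1.5364 bits

Using the chain rule: H(X|Y) = H(X,Y) - H(Y)

First, compute H(X,Y) = 3.0931 bits

Marginal P(Y) = (2/7, 2/7, 3/7)
H(Y) = 1.5567 bits

H(X|Y) = H(X,Y) - H(Y) = 3.0931 - 1.5567 = 1.5364 bits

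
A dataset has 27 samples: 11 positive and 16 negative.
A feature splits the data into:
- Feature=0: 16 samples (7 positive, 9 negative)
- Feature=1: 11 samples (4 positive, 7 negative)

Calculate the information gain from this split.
0.0040 bits

Information Gain = H(Y) - H(Y|Feature)

Before split:
P(positive) = 11/27 = 0.4074
H(Y) = 0.9751 bits

After split:
Feature=0: H = 0.9887 bits (weight = 16/27)
Feature=1: H = 0.9457 bits (weight = 11/27)
H(Y|Feature) = (16/27)×0.9887 + (11/27)×0.9457 = 0.9712 bits

Information Gain = 0.9751 - 0.9712 = 0.0040 bits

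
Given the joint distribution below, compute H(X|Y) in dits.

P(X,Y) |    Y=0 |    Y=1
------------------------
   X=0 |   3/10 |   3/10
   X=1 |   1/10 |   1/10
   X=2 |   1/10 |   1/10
0.4127 dits

Using the chain rule: H(X|Y) = H(X,Y) - H(Y)

First, compute H(X,Y) = 0.7137 dits

Marginal P(Y) = (1/2, 1/2)
H(Y) = 0.3010 dits

H(X|Y) = H(X,Y) - H(Y) = 0.7137 - 0.3010 = 0.4127 dits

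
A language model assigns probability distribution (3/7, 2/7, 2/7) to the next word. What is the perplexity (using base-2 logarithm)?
2.9417

Perplexity is 2^H (or exp(H) for natural log).

First, H = -Σ p log p = 1.5567 bits
Perplexity = 2^1.5567 = 2.9417

Interpretation: The model's uncertainty is equivalent to choosing uniformly among 2.9 options.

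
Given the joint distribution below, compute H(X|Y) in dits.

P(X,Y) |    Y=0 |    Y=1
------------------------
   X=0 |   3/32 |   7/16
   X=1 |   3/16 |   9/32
0.2867 dits

Using the chain rule: H(X|Y) = H(X,Y) - H(Y)

First, compute H(X,Y) = 0.5447 dits

Marginal P(Y) = (9/32, 23/32)
H(Y) = 0.2580 dits

H(X|Y) = H(X,Y) - H(Y) = 0.5447 - 0.2580 = 0.2867 dits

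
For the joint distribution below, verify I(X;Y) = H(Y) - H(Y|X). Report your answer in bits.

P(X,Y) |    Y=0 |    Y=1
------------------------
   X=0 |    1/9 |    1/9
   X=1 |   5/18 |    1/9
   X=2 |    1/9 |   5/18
I(X;Y) = 0.1065 bits

Mutual information has multiple equivalent forms:
- I(X;Y) = H(X) - H(X|Y)
- I(X;Y) = H(Y) - H(Y|X)
- I(X;Y) = H(X) + H(Y) - H(X,Y)

Computing all quantities:
H(X) = 1.5420, H(Y) = 1.0000, H(X,Y) = 2.4355
H(X|Y) = 1.4355, H(Y|X) = 0.8935

Verification:
H(X) - H(X|Y) = 1.5420 - 1.4355 = 0.1065
H(Y) - H(Y|X) = 1.0000 - 0.8935 = 0.1065
H(X) + H(Y) - H(X,Y) = 1.5420 + 1.0000 - 2.4355 = 0.1065

All forms give I(X;Y) = 0.1065 bits. ✓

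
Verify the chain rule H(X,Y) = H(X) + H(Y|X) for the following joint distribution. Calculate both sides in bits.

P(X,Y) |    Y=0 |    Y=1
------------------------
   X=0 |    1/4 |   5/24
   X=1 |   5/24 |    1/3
H(X,Y) = 1.9713, H(X) = 0.9950, H(Y|X) = 0.9763 (all in bits)

Chain rule: H(X,Y) = H(X) + H(Y|X)

Left side — joint entropy directly:
H(X,Y) = -Σ p(x,y) log p(x,y) = 1.9713 bits

Right side — compute H(Y|X) from the conditional distributions:
P(X) = (11/24, 13/24), so H(X) = 0.9950 bits
H(Y|X) = Σ_x P(X=x) · H(Y|X=x):
  P(Y|X=0) = (6/11, 5/11), H(Y|X=0) = 0.9940, weight P(X=0) = 11/24
  P(Y|X=1) = (5/13, 8/13), H(Y|X=1) = 0.9612, weight P(X=1) = 13/24
H(Y|X) = 0.9763 bits

H(X) + H(Y|X) = 0.9950 + 0.9763 = 1.9713 bits

Both sides equal 1.9713 bits. ✓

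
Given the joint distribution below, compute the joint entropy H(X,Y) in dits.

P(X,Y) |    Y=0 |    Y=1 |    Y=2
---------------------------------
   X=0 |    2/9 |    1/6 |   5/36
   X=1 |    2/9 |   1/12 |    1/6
0.7587 dits

Joint entropy is H(X,Y) = -Σ_{x,y} p(x,y) log p(x,y).

Summing over all non-zero entries:
H(X,Y) = -[2/9·log_10(2/9) + 1/6·log_10(1/6) + 5/36·log_10(5/36) + 2/9·log_10(2/9) + 1/12·log_10(1/12) + 1/6·log_10(1/6)]
H(X,Y) = 0.7587 dits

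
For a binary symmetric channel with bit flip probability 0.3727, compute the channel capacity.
0.0473 bits

For a binary symmetric channel (BSC) with error probability p:
Capacity C = 1 - H(p) bits per symbol

where H(p) = -p log₂(p) - (1-p) log₂(1-p) is the binary entropy function.

H(0.3727) = 0.9527 bits
C = 1 - 0.9527 = 0.0473 bits per symbol

This means we can reliably transmit up to 0.0473 bits of information per channel use.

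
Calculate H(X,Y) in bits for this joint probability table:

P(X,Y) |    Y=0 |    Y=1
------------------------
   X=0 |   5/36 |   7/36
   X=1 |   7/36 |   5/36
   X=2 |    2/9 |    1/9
2.5443 bits

Joint entropy is H(X,Y) = -Σ_{x,y} p(x,y) log p(x,y).

Summing over all non-zero entries:
H(X,Y) = -[5/36·log_2(5/36) + 7/36·log_2(7/36) + 7/36·log_2(7/36) + 5/36·log_2(5/36) + 2/9·log_2(2/9) + 1/9·log_2(1/9)]
H(X,Y) = 2.5443 bits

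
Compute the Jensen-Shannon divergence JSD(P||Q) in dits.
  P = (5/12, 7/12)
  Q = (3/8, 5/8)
0.0004 dits

Jensen-Shannon divergence is:
JSD(P||Q) = 0.5 × D_KL(P||M) + 0.5 × D_KL(Q||M)
where M = 0.5 × (P + Q) is the mixture distribution.

M = 0.5 × (5/12, 7/12) + 0.5 × (3/8, 5/8) = (0.395833, 0.604167)

D_KL(P||M) = 0.0004 dits
D_KL(Q||M) = 0.0004 dits

JSD(P||Q) = 0.5 × 0.0004 + 0.5 × 0.0004 = 0.0004 dits

Unlike KL divergence, JSD is symmetric and bounded: 0 ≤ JSD ≤ log(2).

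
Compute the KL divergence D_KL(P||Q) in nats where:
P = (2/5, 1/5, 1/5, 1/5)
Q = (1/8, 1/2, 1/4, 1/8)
0.3314 nats

KL divergence: D_KL(P||Q) = Σ p(x) log(p(x)/q(x))

Computing term by term:
  x=0: 2/5 × log_e[(2/5)/(1/8)] = 2/5 × 1.1632 = 0.4653
  x=1: 1/5 × log_e[(1/5)/(1/2)] = 1/5 × -0.9163 = -0.1833
  x=2: 1/5 × log_e[(1/5)/(1/4)] = 1/5 × -0.2231 = -0.0446
  x=3: 1/5 × log_e[(1/5)/(1/8)] = 1/5 × 0.4700 = 0.0940

D_KL(P||Q) = 0.3314 nats

Note: KL divergence is always non-negative and equals 0 iff P = Q.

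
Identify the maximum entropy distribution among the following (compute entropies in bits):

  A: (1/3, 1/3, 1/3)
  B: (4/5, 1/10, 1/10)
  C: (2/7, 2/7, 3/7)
A

For a discrete distribution over n outcomes, entropy is maximized by the uniform distribution.

Computing entropies:
H(A) = 1.5850 bits
H(B) = 0.9219 bits
H(C) = 1.5567 bits

The uniform distribution (where all probabilities equal 1/3) achieves the maximum entropy of log_2(3) = 1.5850 bits.

Distribution A has the highest entropy.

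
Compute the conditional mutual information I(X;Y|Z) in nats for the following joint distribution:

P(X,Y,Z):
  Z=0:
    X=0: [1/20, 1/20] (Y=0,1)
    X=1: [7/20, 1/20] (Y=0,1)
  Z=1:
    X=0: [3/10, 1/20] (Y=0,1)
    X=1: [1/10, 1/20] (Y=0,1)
0.0414 nats

Conditional mutual information: I(X;Y|Z) = H(X|Z) + H(Y|Z) - H(X,Y|Z)

H(Z) = 0.6931
H(X,Z) = 1.2488 → H(X|Z) = 0.5556
H(Y,Z) = 1.1935 → H(Y|Z) = 0.5004
H(X,Y,Z) = 1.7078 → H(X,Y|Z) = 1.0147

I(X;Y|Z) = 0.5556 + 0.5004 - 1.0147 = 0.0414 nats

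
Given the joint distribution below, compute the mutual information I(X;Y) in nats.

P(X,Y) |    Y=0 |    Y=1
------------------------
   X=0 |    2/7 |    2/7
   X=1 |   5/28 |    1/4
0.0034 nats

Mutual information: I(X;Y) = H(X) + H(Y) - H(X,Y)

Marginals:
P(X) = (4/7, 3/7), H(X) = 0.6829 nats
P(Y) = (13/28, 15/28), H(Y) = 0.6906 nats

Joint entropy: H(X,Y) = 1.3701 nats

I(X;Y) = 0.6829 + 0.6906 - 1.3701 = 0.0034 nats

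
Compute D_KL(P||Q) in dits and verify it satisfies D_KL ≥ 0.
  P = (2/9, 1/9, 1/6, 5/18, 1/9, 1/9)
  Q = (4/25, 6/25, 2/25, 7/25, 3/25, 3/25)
0.0393 dits

KL divergence satisfies the Gibbs inequality: D_KL(P||Q) ≥ 0 for all distributions P, Q.

D_KL(P||Q) = Σ p(x) log(p(x)/q(x))
Term by term:
  x=0: 2/9 × log_10[(2/9)/(4/25)] = 0.0317
  x=1: 1/9 × log_10[(1/9)/(6/25)] = -0.0372
  x=2: 1/6 × log_10[(1/6)/(2/25)] = 0.0531
  x=3: 5/18 × log_10[(5/18)/(7/25)] = -0.0010
  x=4: 1/9 × log_10[(1/9)/(3/25)] = -0.0037
  x=5: 1/9 × log_10[(1/9)/(3/25)] = -0.0037
D_KL(P||Q) = 0.0393 dits

D_KL(P||Q) = 0.0393 ≥ 0 ✓

This non-negativity is a fundamental property: relative entropy cannot be negative because it measures how different Q is from P.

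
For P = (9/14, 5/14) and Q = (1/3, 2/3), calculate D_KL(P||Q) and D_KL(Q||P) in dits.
D_KL(P||Q) = 0.0866, D_KL(Q||P) = 0.0856

KL divergence is not symmetric: D_KL(P||Q) ≠ D_KL(Q||P) in general.

D_KL(P||Q) = 0.0866 dits
D_KL(Q||P) = 0.0856 dits

No, they are not equal!

This asymmetry is why KL divergence is not a true distance metric.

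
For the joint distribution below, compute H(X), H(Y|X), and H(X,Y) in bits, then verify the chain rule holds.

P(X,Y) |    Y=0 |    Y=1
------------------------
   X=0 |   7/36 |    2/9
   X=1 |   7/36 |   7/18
H(X,Y) = 1.9309, H(X) = 0.9799, H(Y|X) = 0.9510 (all in bits)

Chain rule: H(X,Y) = H(X) + H(Y|X)

Left side — joint entropy directly:
H(X,Y) = -Σ p(x,y) log p(x,y) = 1.9309 bits

Right side — compute H(Y|X) from the conditional distributions:
P(X) = (5/12, 7/12), so H(X) = 0.9799 bits
H(Y|X) = Σ_x P(X=x) · H(Y|X=x):
  P(Y|X=0) = (7/15, 8/15), H(Y|X=0) = 0.9968, weight P(X=0) = 5/12
  P(Y|X=1) = (1/3, 2/3), H(Y|X=1) = 0.9183, weight P(X=1) = 7/12
H(Y|X) = 0.9510 bits

H(X) + H(Y|X) = 0.9799 + 0.9510 = 1.9309 bits

Both sides equal 1.9309 bits. ✓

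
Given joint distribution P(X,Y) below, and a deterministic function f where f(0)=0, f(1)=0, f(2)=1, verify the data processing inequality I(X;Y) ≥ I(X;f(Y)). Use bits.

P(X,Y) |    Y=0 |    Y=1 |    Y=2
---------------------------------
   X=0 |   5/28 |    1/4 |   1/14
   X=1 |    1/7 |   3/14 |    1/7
I(X;Y) = 0.0224, I(X;f(Y)) = 0.0222, inequality holds: 0.0224 ≥ 0.0222

Data Processing Inequality: For any Markov chain X → Y → Z, we have I(X;Y) ≥ I(X;Z).

Here Z = f(Y) is a deterministic function of Y, forming X → Y → Z.

Original I(X;Y) = 0.0224 bits

After applying f:
P(X,Z) where Z=f(Y):
- P(X,Z=0) = P(X,Y=0) + P(X,Y=1)
- P(X,Z=1) = P(X,Y=2)

I(X;Z) = I(X;f(Y)) = 0.0222 bits

Verification: 0.0224 ≥ 0.0222 ✓

Information cannot be created by processing; the function f can only lose information about X.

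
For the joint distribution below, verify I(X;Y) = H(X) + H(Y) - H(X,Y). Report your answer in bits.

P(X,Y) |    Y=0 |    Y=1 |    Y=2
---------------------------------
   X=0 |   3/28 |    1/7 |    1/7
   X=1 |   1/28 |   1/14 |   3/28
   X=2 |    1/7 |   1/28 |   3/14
I(X;Y) = 0.0804 bits

Mutual information has multiple equivalent forms:
- I(X;Y) = H(X) - H(X|Y)
- I(X;Y) = H(Y) - H(Y|X)
- I(X;Y) = H(X) + H(Y) - H(X,Y)

Computing all quantities:
H(X) = 1.5353, H(Y) = 1.5303, H(X,Y) = 2.9852
H(X|Y) = 1.4549, H(Y|X) = 1.4499

Verification:
H(X) - H(X|Y) = 1.5353 - 1.4549 = 0.0804
H(Y) - H(Y|X) = 1.5303 - 1.4499 = 0.0804
H(X) + H(Y) - H(X,Y) = 1.5353 + 1.5303 - 2.9852 = 0.0804

All forms give I(X;Y) = 0.0804 bits. ✓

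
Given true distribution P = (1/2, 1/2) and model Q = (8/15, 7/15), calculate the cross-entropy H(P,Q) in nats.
0.6954 nats

Cross-entropy: H(P,Q) = -Σ p(x) log q(x)

Alternatively: H(P,Q) = H(P) + D_KL(P||Q)
H(P) = 0.6931 nats
D_KL(P||Q) = 0.0022 nats

H(P,Q) = 0.6931 + 0.0022 = 0.6954 nats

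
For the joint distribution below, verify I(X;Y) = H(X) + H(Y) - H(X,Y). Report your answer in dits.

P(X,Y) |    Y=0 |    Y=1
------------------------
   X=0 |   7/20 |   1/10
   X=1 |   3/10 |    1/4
I(X;Y) = 0.0131 dits

Mutual information has multiple equivalent forms:
- I(X;Y) = H(X) - H(X|Y)
- I(X;Y) = H(Y) - H(Y|X)
- I(X;Y) = H(X) + H(Y) - H(X,Y)

Computing all quantities:
H(X) = 0.2989, H(Y) = 0.2812, H(X,Y) = 0.5670
H(X|Y) = 0.2858, H(Y|X) = 0.2681

Verification:
H(X) - H(X|Y) = 0.2989 - 0.2858 = 0.0131
H(Y) - H(Y|X) = 0.2812 - 0.2681 = 0.0131
H(X) + H(Y) - H(X,Y) = 0.2989 + 0.2812 - 0.5670 = 0.0131

All forms give I(X;Y) = 0.0131 dits. ✓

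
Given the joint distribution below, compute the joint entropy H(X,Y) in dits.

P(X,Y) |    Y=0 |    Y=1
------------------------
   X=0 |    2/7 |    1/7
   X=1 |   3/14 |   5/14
0.5792 dits

Joint entropy is H(X,Y) = -Σ_{x,y} p(x,y) log p(x,y).

Summing over all non-zero entries:
H(X,Y) = -[2/7·log_10(2/7) + 1/7·log_10(1/7) + 3/14·log_10(3/14) + 5/14·log_10(5/14)]
H(X,Y) = 0.5792 dits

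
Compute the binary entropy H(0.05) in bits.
0.2864 bits

The binary entropy function is:
H(p) = -p log(p) - (1-p) log(1-p)

H(0.05) = -0.05 × log_2(0.05) - 0.95 × log_2(0.95)
H(0.05) = 0.2864 bits

Note: Binary entropy is maximized at p=0.5 (H=1 bit) and minimized at p=0 or p=1 (H=0).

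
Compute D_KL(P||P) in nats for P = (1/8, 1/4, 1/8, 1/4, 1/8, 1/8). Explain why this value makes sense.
0.0000 nats

KL divergence satisfies the Gibbs inequality: D_KL(P||Q) ≥ 0 for all distributions P, Q.

D_KL(P||Q) = Σ p(x) log(p(x)/q(x))
Each term is p(x) × log_e(p(x)/p(x)) = p(x) × log_e(1) = 0, so the sum is 0.
D_KL(P||Q) = 0.0000 nats

When P = Q, the KL divergence is exactly 0, as there is no 'divergence' between identical distributions.

This non-negativity is a fundamental property: relative entropy cannot be negative because it measures how different Q is from P.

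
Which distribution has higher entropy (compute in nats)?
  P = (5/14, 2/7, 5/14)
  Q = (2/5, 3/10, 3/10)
P

Computing entropies in nats:
H(P) = 1.0934
H(Q) = 1.0889

Distribution P has higher entropy.

Intuition: The distribution closer to uniform (more spread out) has higher entropy.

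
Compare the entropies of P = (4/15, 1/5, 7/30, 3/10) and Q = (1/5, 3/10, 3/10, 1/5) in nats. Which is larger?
P

Computing entropies in nats:
H(P) = 1.3751
H(Q) = 1.3662

Distribution P has higher entropy.

Intuition: The distribution closer to uniform (more spread out) has higher entropy.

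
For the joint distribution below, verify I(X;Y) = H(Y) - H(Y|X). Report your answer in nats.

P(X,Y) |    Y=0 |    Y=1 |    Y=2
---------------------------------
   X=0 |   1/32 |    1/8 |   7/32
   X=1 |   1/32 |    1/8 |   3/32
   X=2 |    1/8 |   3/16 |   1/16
I(X;Y) = 0.0876 nats

Mutual information has multiple equivalent forms:
- I(X;Y) = H(X) - H(X|Y)
- I(X;Y) = H(Y) - H(Y|X)
- I(X;Y) = H(X) + H(Y) - H(X,Y)

Computing all quantities:
H(X) = 1.0822, H(Y) = 1.0434, H(X,Y) = 2.0379
H(X|Y) = 0.9946, H(Y|X) = 0.9557

Verification:
H(X) - H(X|Y) = 1.0822 - 0.9946 = 0.0876
H(Y) - H(Y|X) = 1.0434 - 0.9557 = 0.0876
H(X) + H(Y) - H(X,Y) = 1.0822 + 1.0434 - 2.0379 = 0.0876

All forms give I(X;Y) = 0.0876 nats. ✓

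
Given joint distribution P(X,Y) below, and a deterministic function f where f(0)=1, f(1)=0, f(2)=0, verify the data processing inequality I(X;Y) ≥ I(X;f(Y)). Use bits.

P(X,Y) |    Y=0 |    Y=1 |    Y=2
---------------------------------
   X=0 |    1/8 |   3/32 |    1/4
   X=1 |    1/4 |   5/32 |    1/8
I(X;Y) = 0.0699, I(X;f(Y)) = 0.0323, inequality holds: 0.0699 ≥ 0.0323

Data Processing Inequality: For any Markov chain X → Y → Z, we have I(X;Y) ≥ I(X;Z).

Here Z = f(Y) is a deterministic function of Y, forming X → Y → Z.

Original I(X;Y) = 0.0699 bits

After applying f:
P(X,Z) where Z=f(Y):
- P(X,Z=0) = P(X,Y=1) + P(X,Y=2)
- P(X,Z=1) = P(X,Y=0)

I(X;Z) = I(X;f(Y)) = 0.0323 bits

Verification: 0.0699 ≥ 0.0323 ✓

Information cannot be created by processing; the function f can only lose information about X.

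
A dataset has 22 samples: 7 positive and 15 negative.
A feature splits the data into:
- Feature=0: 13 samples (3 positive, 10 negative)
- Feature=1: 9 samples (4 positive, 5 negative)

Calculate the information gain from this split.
0.0364 bits

Information Gain = H(Y) - H(Y|Feature)

Before split:
P(positive) = 7/22 = 0.3182
H(Y) = 0.9024 bits

After split:
Feature=0: H = 0.7793 bits (weight = 13/22)
Feature=1: H = 0.9911 bits (weight = 9/22)
H(Y|Feature) = (13/22)×0.7793 + (9/22)×0.9911 = 0.8660 bits

Information Gain = 0.9024 - 0.8660 = 0.0364 bits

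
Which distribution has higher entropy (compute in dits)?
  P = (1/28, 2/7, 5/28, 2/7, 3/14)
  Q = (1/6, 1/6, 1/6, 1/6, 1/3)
Q

Computing entropies in dits:
H(P) = 0.6395
H(Q) = 0.6778

Distribution Q has higher entropy.

Intuition: The distribution closer to uniform (more spread out) has higher entropy.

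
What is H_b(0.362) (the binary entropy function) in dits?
0.2843 dits

The binary entropy function is:
H(p) = -p log(p) - (1-p) log(1-p)

H(0.362) = -0.362 × log_10(0.362) - 0.638 × log_10(0.638)
H(0.362) = 0.2843 dits

Note: Binary entropy is maximized at p=0.5 (H=1 bit) and minimized at p=0 or p=1 (H=0).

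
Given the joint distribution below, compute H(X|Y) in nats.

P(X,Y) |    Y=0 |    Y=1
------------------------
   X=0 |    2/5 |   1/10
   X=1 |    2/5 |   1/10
0.6931 nats

Using the chain rule: H(X|Y) = H(X,Y) - H(Y)

First, compute H(X,Y) = 1.1935 nats

Marginal P(Y) = (4/5, 1/5)
H(Y) = 0.5004 nats

H(X|Y) = H(X,Y) - H(Y) = 1.1935 - 0.5004 = 0.6931 nats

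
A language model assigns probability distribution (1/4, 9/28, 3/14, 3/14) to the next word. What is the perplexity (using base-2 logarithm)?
3.9416

Perplexity is 2^H (or exp(H) for natural log).

First, H = -Σ p log p = 1.9788 bits
Perplexity = 2^1.9788 = 3.9416

Interpretation: The model's uncertainty is equivalent to choosing uniformly among 3.9 options.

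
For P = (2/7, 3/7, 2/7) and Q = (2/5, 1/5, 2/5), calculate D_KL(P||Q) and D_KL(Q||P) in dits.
D_KL(P||Q) = 0.0584, D_KL(Q||P) = 0.0507

KL divergence is not symmetric: D_KL(P||Q) ≠ D_KL(Q||P) in general.

D_KL(P||Q) = 0.0584 dits
D_KL(Q||P) = 0.0507 dits

No, they are not equal!

This asymmetry is why KL divergence is not a true distance metric.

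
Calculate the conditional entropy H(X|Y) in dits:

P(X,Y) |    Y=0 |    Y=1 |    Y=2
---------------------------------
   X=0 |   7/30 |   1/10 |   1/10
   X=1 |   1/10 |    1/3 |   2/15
0.2593 dits

Using the chain rule: H(X|Y) = H(X,Y) - H(Y)

First, compute H(X,Y) = 0.7232 dits

Marginal P(Y) = (1/3, 13/30, 7/30)
H(Y) = 0.4639 dits

H(X|Y) = H(X,Y) - H(Y) = 0.7232 - 0.4639 = 0.2593 dits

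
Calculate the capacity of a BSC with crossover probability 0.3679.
0.0510 bits

For a binary symmetric channel (BSC) with error probability p:
Capacity C = 1 - H(p) bits per symbol

where H(p) = -p log₂(p) - (1-p) log₂(1-p) is the binary entropy function.

H(0.3679) = 0.9490 bits
C = 1 - 0.9490 = 0.0510 bits per symbol

This means we can reliably transmit up to 0.0510 bits of information per channel use.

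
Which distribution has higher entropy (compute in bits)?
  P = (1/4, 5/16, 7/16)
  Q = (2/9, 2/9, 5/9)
P

Computing entropies in bits:
H(P) = 1.5462
H(Q) = 1.4355

Distribution P has higher entropy.

Intuition: The distribution closer to uniform (more spread out) has higher entropy.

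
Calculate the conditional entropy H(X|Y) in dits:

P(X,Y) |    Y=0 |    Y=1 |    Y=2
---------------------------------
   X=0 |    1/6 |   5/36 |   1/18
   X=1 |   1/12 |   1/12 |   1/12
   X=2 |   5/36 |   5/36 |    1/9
0.4627 dits

Using the chain rule: H(X|Y) = H(X,Y) - H(Y)

First, compute H(X,Y) = 0.9325 dits

Marginal P(Y) = (7/18, 13/36, 1/4)
H(Y) = 0.4698 dits

H(X|Y) = H(X,Y) - H(Y) = 0.9325 - 0.4698 = 0.4627 dits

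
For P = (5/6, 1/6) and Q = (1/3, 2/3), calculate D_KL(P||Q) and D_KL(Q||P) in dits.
D_KL(P||Q) = 0.2313, D_KL(Q||P) = 0.2687

KL divergence is not symmetric: D_KL(P||Q) ≠ D_KL(Q||P) in general.

D_KL(P||Q) = 0.2313 dits
D_KL(Q||P) = 0.2687 dits

No, they are not equal!

This asymmetry is why KL divergence is not a true distance metric.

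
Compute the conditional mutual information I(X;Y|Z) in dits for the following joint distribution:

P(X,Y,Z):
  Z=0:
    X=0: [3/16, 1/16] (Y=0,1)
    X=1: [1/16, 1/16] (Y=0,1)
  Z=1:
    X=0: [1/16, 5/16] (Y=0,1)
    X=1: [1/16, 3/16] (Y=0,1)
0.0064 dits

Conditional mutual information: I(X;Y|Z) = H(X|Z) + H(Y|Z) - H(X,Y|Z)

H(Z) = 0.2873
H(X,Z) = 0.5737 → H(X|Z) = 0.2863
H(Y,Z) = 0.5268 → H(Y|Z) = 0.2395
H(X,Y,Z) = 0.8068 → H(X,Y|Z) = 0.5195

I(X;Y|Z) = 0.2863 + 0.2395 - 0.5195 = 0.0064 dits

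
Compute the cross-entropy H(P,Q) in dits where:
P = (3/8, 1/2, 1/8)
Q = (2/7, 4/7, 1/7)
0.4312 dits

Cross-entropy: H(P,Q) = -Σ p(x) log q(x)

Alternatively: H(P,Q) = H(P) + D_KL(P||Q)
H(P) = 0.4231 dits
D_KL(P||Q) = 0.0080 dits

H(P,Q) = 0.4231 + 0.0080 = 0.4312 dits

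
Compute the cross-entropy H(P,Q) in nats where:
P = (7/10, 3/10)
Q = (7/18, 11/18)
0.8089 nats

Cross-entropy: H(P,Q) = -Σ p(x) log q(x)

Alternatively: H(P,Q) = H(P) + D_KL(P||Q)
H(P) = 0.6109 nats
D_KL(P||Q) = 0.1980 nats

H(P,Q) = 0.6109 + 0.1980 = 0.8089 nats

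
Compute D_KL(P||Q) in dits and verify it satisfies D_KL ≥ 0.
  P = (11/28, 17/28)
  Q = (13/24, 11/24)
0.0193 dits

KL divergence satisfies the Gibbs inequality: D_KL(P||Q) ≥ 0 for all distributions P, Q.

D_KL(P||Q) = Σ p(x) log(p(x)/q(x))
Term by term:
  x=0: 11/28 × log_10[(11/28)/(13/24)] = -0.0548
  x=1: 17/28 × log_10[(17/28)/(11/24)] = 0.0741
D_KL(P||Q) = 0.0193 dits

D_KL(P||Q) = 0.0193 ≥ 0 ✓

This non-negativity is a fundamental property: relative entropy cannot be negative because it measures how different Q is from P.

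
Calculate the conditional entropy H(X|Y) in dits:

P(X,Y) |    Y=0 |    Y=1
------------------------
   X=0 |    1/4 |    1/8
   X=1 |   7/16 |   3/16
0.2871 dits

Using the chain rule: H(X|Y) = H(X,Y) - H(Y)

First, compute H(X,Y) = 0.5568 dits

Marginal P(Y) = (11/16, 5/16)
H(Y) = 0.2697 dits

H(X|Y) = H(X,Y) - H(Y) = 0.5568 - 0.2697 = 0.2871 dits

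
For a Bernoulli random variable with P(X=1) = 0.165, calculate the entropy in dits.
0.1945 dits

The binary entropy function is:
H(p) = -p log(p) - (1-p) log(1-p)

H(0.165) = -0.165 × log_10(0.165) - 0.835 × log_10(0.835)
H(0.165) = 0.1945 dits

Note: Binary entropy is maximized at p=0.5 (H=1 bit) and minimized at p=0 or p=1 (H=0).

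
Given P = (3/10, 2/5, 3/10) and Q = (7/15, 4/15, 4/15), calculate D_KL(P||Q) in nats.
0.0650 nats

KL divergence: D_KL(P||Q) = Σ p(x) log(p(x)/q(x))

Computing term by term:
  x=0: 3/10 × log_e[(3/10)/(7/15)] = 3/10 × -0.4418 = -0.1325
  x=1: 2/5 × log_e[(2/5)/(4/15)] = 2/5 × 0.4055 = 0.1622
  x=2: 3/10 × log_e[(3/10)/(4/15)] = 3/10 × 0.1178 = 0.0353

D_KL(P||Q) = 0.0650 nats

Note: KL divergence is always non-negative and equals 0 iff P = Q.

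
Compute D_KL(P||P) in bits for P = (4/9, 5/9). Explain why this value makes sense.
0.0000 bits

KL divergence satisfies the Gibbs inequality: D_KL(P||Q) ≥ 0 for all distributions P, Q.

D_KL(P||Q) = Σ p(x) log(p(x)/q(x))
Each term is p(x) × log_2(p(x)/p(x)) = p(x) × log_2(1) = 0, so the sum is 0.
D_KL(P||Q) = 0.0000 bits

When P = Q, the KL divergence is exactly 0, as there is no 'divergence' between identical distributions.

This non-negativity is a fundamental property: relative entropy cannot be negative because it measures how different Q is from P.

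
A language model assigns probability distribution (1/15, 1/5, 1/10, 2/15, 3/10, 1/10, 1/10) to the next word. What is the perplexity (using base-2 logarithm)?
6.1907

Perplexity is 2^H (or exp(H) for natural log).

First, H = -Σ p log p = 2.6301 bits
Perplexity = 2^2.6301 = 6.1907

Interpretation: The model's uncertainty is equivalent to choosing uniformly among 6.2 options.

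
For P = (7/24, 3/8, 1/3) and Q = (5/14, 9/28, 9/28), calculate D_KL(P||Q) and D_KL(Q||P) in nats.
D_KL(P||Q) = 0.0109, D_KL(Q||P) = 0.0111

KL divergence is not symmetric: D_KL(P||Q) ≠ D_KL(Q||P) in general.

D_KL(P||Q) = 0.0109 nats
D_KL(Q||P) = 0.0111 nats

No, they are not equal!

This asymmetry is why KL divergence is not a true distance metric.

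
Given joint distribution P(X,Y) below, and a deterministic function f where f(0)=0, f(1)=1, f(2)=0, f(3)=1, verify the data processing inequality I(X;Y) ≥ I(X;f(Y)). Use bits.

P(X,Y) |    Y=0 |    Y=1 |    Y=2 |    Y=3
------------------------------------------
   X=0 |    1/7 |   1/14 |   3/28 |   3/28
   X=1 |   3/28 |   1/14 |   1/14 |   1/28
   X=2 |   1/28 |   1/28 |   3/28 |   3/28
I(X;Y) = 0.0750, I(X;f(Y)) = 0.0069, inequality holds: 0.0750 ≥ 0.0069

Data Processing Inequality: For any Markov chain X → Y → Z, we have I(X;Y) ≥ I(X;Z).

Here Z = f(Y) is a deterministic function of Y, forming X → Y → Z.

Original I(X;Y) = 0.0750 bits

After applying f:
P(X,Z) where Z=f(Y):
- P(X,Z=0) = P(X,Y=0) + P(X,Y=2)
- P(X,Z=1) = P(X,Y=1) + P(X,Y=3)

I(X;Z) = I(X;f(Y)) = 0.0069 bits

Verification: 0.0750 ≥ 0.0069 ✓

Information cannot be created by processing; the function f can only lose information about X.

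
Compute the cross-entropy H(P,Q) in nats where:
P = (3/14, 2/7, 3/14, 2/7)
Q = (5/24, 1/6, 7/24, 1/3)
1.4260 nats

Cross-entropy: H(P,Q) = -Σ p(x) log q(x)

Alternatively: H(P,Q) = H(P) + D_KL(P||Q)
H(P) = 1.3761 nats
D_KL(P||Q) = 0.0499 nats

H(P,Q) = 1.3761 + 0.0499 = 1.4260 nats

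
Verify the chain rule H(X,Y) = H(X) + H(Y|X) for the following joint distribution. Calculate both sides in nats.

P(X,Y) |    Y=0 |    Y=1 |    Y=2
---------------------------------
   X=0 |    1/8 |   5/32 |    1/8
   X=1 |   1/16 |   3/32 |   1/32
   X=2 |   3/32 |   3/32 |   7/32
H(X,Y) = 2.0897, H(X) = 1.0458, H(Y|X) = 1.0440 (all in nats)

Chain rule: H(X,Y) = H(X) + H(Y|X)

Left side — joint entropy directly:
H(X,Y) = -Σ p(x,y) log p(x,y) = 2.0897 nats

Right side — compute H(Y|X) from the conditional distributions:
P(X) = (13/32, 3/16, 13/32), so H(X) = 1.0458 nats
H(Y|X) = Σ_x P(X=x) · H(Y|X=x):
  P(Y|X=0) = (4/13, 5/13, 4/13), H(Y|X=0) = 1.0928, weight P(X=0) = 13/32
  P(Y|X=1) = (1/3, 1/2, 1/6), H(Y|X=1) = 1.0114, weight P(X=1) = 3/16
  P(Y|X=2) = (3/13, 3/13, 7/13), H(Y|X=2) = 1.0101, weight P(X=2) = 13/32
H(Y|X) = 1.0440 nats

H(X) + H(Y|X) = 1.0458 + 1.0440 = 2.0897 nats

Both sides equal 2.0897 nats. ✓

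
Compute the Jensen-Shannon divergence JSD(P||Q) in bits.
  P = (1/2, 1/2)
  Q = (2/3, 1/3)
0.0207 bits

Jensen-Shannon divergence is:
JSD(P||Q) = 0.5 × D_KL(P||M) + 0.5 × D_KL(Q||M)
where M = 0.5 × (P + Q) is the mixture distribution.

M = 0.5 × (1/2, 1/2) + 0.5 × (2/3, 1/3) = (7/12, 5/12)

D_KL(P||M) = 0.0203 bits
D_KL(Q||M) = 0.0211 bits

JSD(P||Q) = 0.5 × 0.0203 + 0.5 × 0.0211 = 0.0207 bits

Unlike KL divergence, JSD is symmetric and bounded: 0 ≤ JSD ≤ log(2).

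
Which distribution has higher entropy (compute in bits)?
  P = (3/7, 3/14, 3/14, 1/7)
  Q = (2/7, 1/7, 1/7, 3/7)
P

Computing entropies in bits:
H(P) = 1.8774
H(Q) = 1.8424

Distribution P has higher entropy.

Intuition: The distribution closer to uniform (more spread out) has higher entropy.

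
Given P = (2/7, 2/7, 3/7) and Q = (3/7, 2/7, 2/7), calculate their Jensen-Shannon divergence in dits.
0.0062 dits

Jensen-Shannon divergence is:
JSD(P||Q) = 0.5 × D_KL(P||M) + 0.5 × D_KL(Q||M)
where M = 0.5 × (P + Q) is the mixture distribution.

M = 0.5 × (2/7, 2/7, 3/7) + 0.5 × (3/7, 2/7, 2/7) = (5/14, 2/7, 5/14)

D_KL(P||M) = 0.0062 dits
D_KL(Q||M) = 0.0062 dits

JSD(P||Q) = 0.5 × 0.0062 + 0.5 × 0.0062 = 0.0062 dits

Unlike KL divergence, JSD is symmetric and bounded: 0 ≤ JSD ≤ log(2).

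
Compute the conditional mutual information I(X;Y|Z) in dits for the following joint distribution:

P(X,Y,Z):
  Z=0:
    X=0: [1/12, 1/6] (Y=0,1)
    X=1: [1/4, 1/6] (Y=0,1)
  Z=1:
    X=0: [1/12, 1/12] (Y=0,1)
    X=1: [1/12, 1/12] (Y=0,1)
0.0098 dits

Conditional mutual information: I(X;Y|Z) = H(X|Z) + H(Y|Z) - H(X,Y|Z)

H(Z) = 0.2764
H(X,Z) = 0.5683 → H(X|Z) = 0.2919
H(Y,Z) = 0.5775 → H(Y|Z) = 0.3010
H(X,Y,Z) = 0.8596 → H(X,Y|Z) = 0.5831

I(X;Y|Z) = 0.2919 + 0.3010 - 0.5831 = 0.0098 dits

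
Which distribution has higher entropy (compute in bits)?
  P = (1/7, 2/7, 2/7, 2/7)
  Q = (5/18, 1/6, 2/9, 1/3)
Q

Computing entropies in bits:
H(P) = 1.9502
H(Q) = 1.9547

Distribution Q has higher entropy.

Intuition: The distribution closer to uniform (more spread out) has higher entropy.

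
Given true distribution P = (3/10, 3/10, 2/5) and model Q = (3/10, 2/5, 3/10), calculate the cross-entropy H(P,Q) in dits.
0.4854 dits

Cross-entropy: H(P,Q) = -Σ p(x) log q(x)

Alternatively: H(P,Q) = H(P) + D_KL(P||Q)
H(P) = 0.4729 dits
D_KL(P||Q) = 0.0125 dits

H(P,Q) = 0.4729 + 0.0125 = 0.4854 dits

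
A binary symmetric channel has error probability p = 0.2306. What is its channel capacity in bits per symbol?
0.2209 bits

For a binary symmetric channel (BSC) with error probability p:
Capacity C = 1 - H(p) bits per symbol

where H(p) = -p log₂(p) - (1-p) log₂(1-p) is the binary entropy function.

H(0.2306) = 0.7791 bits
C = 1 - 0.7791 = 0.2209 bits per symbol

This means we can reliably transmit up to 0.2209 bits of information per channel use.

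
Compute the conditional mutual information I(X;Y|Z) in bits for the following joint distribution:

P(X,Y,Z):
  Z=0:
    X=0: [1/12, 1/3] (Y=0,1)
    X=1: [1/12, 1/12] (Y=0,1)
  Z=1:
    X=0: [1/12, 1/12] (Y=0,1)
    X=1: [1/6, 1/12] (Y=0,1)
0.0443 bits

Conditional mutual information: I(X;Y|Z) = H(X|Z) + H(Y|Z) - H(X,Y|Z)

H(Z) = 0.9799
H(X,Z) = 1.8879 → H(X|Z) = 0.9080
H(Y,Z) = 1.8879 → H(Y|Z) = 0.9080
H(X,Y,Z) = 2.7516 → H(X,Y|Z) = 1.7718

I(X;Y|Z) = 0.9080 + 0.9080 - 1.7718 = 0.0443 bits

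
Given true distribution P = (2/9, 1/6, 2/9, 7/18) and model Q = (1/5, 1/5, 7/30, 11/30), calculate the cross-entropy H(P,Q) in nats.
1.3395 nats

Cross-entropy: H(P,Q) = -Σ p(x) log q(x)

Alternatively: H(P,Q) = H(P) + D_KL(P||Q)
H(P) = 1.3344 nats
D_KL(P||Q) = 0.0051 nats

H(P,Q) = 1.3344 + 0.0051 = 1.3395 nats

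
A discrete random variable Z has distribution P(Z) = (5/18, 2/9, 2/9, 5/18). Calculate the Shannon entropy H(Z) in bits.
1.9911 bits

Shannon entropy is H(X) = -Σ p(x) log p(x).

For P = (5/18, 2/9, 2/9, 5/18):
H = -5/18 × log_2(5/18) -2/9 × log_2(2/9) -2/9 × log_2(2/9) -5/18 × log_2(5/18)
H = 1.9911 bits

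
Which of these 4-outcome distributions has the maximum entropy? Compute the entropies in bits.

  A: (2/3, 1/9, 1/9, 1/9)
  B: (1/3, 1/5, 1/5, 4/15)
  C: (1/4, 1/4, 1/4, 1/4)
C

For a discrete distribution over n outcomes, entropy is maximized by the uniform distribution.

Computing entropies:
H(A) = 1.4466 bits
H(B) = 1.9656 bits
H(C) = 2.0000 bits

The uniform distribution (where all probabilities equal 1/4) achieves the maximum entropy of log_2(4) = 2.0000 bits.

Distribution C has the highest entropy.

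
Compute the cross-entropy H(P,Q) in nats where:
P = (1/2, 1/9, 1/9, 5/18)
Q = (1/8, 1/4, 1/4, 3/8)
1.6202 nats

Cross-entropy: H(P,Q) = -Σ p(x) log q(x)

Alternatively: H(P,Q) = H(P) + D_KL(P||Q)
H(P) = 1.1907 nats
D_KL(P||Q) = 0.4296 nats

H(P,Q) = 1.1907 + 0.4296 = 1.6202 nats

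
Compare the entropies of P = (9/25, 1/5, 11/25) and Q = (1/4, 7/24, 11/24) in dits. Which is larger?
Q

Computing entropies in dits:
H(P) = 0.4564
H(Q) = 0.4619

Distribution Q has higher entropy.

Intuition: The distribution closer to uniform (more spread out) has higher entropy.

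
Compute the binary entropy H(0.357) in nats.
0.6517 nats

The binary entropy function is:
H(p) = -p log(p) - (1-p) log(1-p)

H(0.357) = -0.357 × log_e(0.357) - 0.643 × log_e(0.643)
H(0.357) = 0.6517 nats

Note: Binary entropy is maximized at p=0.5 (H=1 bit) and minimized at p=0 or p=1 (H=0).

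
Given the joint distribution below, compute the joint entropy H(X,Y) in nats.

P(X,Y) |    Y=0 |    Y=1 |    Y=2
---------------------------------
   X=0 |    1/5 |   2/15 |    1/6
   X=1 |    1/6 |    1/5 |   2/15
1.7783 nats

Joint entropy is H(X,Y) = -Σ_{x,y} p(x,y) log p(x,y).

Summing over all non-zero entries:
H(X,Y) = -[1/5·log_e(1/5) + 2/15·log_e(2/15) + 1/6·log_e(1/6) + 1/6·log_e(1/6) + 1/5·log_e(1/5) + 2/15·log_e(2/15)]
H(X,Y) = 1.7783 nats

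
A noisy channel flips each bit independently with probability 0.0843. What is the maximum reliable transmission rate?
0.5828 bits

For a binary symmetric channel (BSC) with error probability p:
Capacity C = 1 - H(p) bits per symbol

where H(p) = -p log₂(p) - (1-p) log₂(1-p) is the binary entropy function.

H(0.0843) = 0.4172 bits
C = 1 - 0.4172 = 0.5828 bits per symbol

This means we can reliably transmit up to 0.5828 bits of information per channel use.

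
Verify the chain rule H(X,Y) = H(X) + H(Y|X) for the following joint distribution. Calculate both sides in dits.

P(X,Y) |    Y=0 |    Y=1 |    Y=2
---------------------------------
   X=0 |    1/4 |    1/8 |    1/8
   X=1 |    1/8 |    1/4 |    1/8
H(X,Y) = 0.7526, H(X) = 0.3010, H(Y|X) = 0.4515 (all in dits)

Chain rule: H(X,Y) = H(X) + H(Y|X)

Left side — joint entropy directly:
H(X,Y) = -Σ p(x,y) log p(x,y) = 0.7526 dits

Right side — compute H(Y|X) from the conditional distributions:
P(X) = (1/2, 1/2), so H(X) = 0.3010 dits
H(Y|X) = Σ_x P(X=x) · H(Y|X=x):
  P(Y|X=0) = (1/2, 1/4, 1/4), H(Y|X=0) = 0.4515, weight P(X=0) = 1/2
  P(Y|X=1) = (1/4, 1/2, 1/4), H(Y|X=1) = 0.4515, weight P(X=1) = 1/2
H(Y|X) = 0.4515 dits

H(X) + H(Y|X) = 0.3010 + 0.4515 = 0.7526 dits

Both sides equal 0.7526 dits. ✓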